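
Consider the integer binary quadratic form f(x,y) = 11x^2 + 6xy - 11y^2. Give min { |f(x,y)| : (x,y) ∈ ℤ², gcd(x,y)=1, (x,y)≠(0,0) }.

river: ρ → (-11,16,6)
river: ρ → (6,20,-5)
river: ρ → (-5,20,6)
river: ρ → (6,16,-11)
river: ρ → (-11,6,11)
river: ρ → (11,16,-6)
river: ρ → (-6,20,5)
river: ρ → (5,20,-6)
river: ρ → (-6,16,11)
river: ρ → (11,6,-11)
closes: descent 0, river 10
min |a| on river = 5

5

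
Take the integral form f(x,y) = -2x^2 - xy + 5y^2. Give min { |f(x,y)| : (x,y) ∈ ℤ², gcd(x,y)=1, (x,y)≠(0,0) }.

descent: ρ → (5,1,-2)
descent: ρ → (-2,3,4)  [lands on river]
river: ρ → (4,5,-1)
river: ρ → (-1,5,4)
river: ρ → (4,3,-2)
river: ρ → (-2,5,2)
river: ρ → (2,3,-4)
river: ρ → (-4,5,1)
river: ρ → (1,5,-4)
river: ρ → (-4,3,2)
river: ρ → (2,5,-2)
closes: descent 2, river 10
min |a| on river = 1

1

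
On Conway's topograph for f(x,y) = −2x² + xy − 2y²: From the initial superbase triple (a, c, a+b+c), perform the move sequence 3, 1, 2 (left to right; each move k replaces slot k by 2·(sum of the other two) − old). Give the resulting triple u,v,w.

start (-2,-2,-3) = (f(1,0),f(0,1),f(1,1))
replace slot 3: 2·((-2)+(-2)) − (-3) = -5 → (-2,-2,-5)
replace slot 1: 2·((-2)+(-5)) − (-2) = -12 → (-12,-2,-5)
replace slot 2: 2·((-12)+(-5)) − (-2) = -32 → (-12,-32,-5)

-12,-32,-5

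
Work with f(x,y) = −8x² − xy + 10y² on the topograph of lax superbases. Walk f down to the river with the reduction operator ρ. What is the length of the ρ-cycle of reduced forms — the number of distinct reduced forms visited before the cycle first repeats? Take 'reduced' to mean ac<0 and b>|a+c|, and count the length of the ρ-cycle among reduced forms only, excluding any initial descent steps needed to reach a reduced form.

D = 321, ⌊√D⌋ = 17
descent: ρ → (10,1,-8)
descent: ρ → (-8,15,3)  [lands on river]
river: ρ → (3,15,-8)
river: ρ → (-8,17,1)
river: ρ → (1,17,-8)
ρ-cycle length = 4 (tail of 2 descent steps not counted)

4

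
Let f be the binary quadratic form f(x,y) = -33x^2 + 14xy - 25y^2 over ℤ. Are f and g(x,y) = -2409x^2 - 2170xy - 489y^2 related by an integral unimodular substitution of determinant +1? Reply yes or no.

D₁ = -3104, D₂ = -3104
f is negative-definite; reduce −f:
−f: flip: (33,-14,25)→(25,14,33)
−f: reduced (well bottom): (25,14,33) with a≤c, −a<b≤a
flip sign back: reduced form of f is (-25,-14,-33)
g is negative-definite; reduce −g:
−g: flip: (2409,2170,489)→(489,-2170,2409)
−g: translate: b→-214 (≡-2170 mod 978), so (489,-2170,2409)→(489,-214,25)
−g: flip: (489,-214,25)→(25,214,489)
−g: translate: b→14 (≡214 mod 50), so (25,214,489)→(25,14,33)
−g: reduced (well bottom): (25,14,33) with a≤c, −a<b≤a
flip sign back: reduced form of g is (-25,-14,-33)
reduced forms (-25, -14, -33) vs (-25, -14, -33) ⇒ equivalent

yes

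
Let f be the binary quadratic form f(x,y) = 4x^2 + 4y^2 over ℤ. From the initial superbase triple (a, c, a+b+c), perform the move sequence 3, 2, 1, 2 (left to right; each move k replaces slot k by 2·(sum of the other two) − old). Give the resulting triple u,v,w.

start (4,4,8) = (f(1,0),f(0,1),f(1,1))
replace slot 3: 2·(4+4) − 8 = 8 → (4,4,8)
replace slot 2: 2·(4+8) − 4 = 20 → (4,20,8)
replace slot 1: 2·(20+8) − 4 = 52 → (52,20,8)
replace slot 2: 2·(52+8) − 20 = 100 → (52,100,8)

52,100,8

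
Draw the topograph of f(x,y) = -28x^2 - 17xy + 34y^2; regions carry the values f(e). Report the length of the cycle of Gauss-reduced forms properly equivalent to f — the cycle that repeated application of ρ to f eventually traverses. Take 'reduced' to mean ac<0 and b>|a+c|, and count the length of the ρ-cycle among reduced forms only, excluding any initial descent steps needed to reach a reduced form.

D = 4097, ⌊√D⌋ = 64
descent: ρ → (34,17,-28)  [lands on river]
river: ρ → (-28,39,23)
river: ρ → (23,53,-14)
river: ρ → (-14,59,11)
river: ρ → (11,51,-34)
river: ρ → (-34,17,28)
river: ρ → (28,39,-23)
river: ρ → (-23,53,14)
river: ρ → (14,59,-11)
river: ρ → (-11,51,34)
ρ-cycle length = 10 (tail of 1 descent step not counted)

10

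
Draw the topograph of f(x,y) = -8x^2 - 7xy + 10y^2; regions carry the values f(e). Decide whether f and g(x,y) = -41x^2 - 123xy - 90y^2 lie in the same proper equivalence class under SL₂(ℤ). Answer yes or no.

D₁ = 369, D₂ = 369
river cycle of f (length 16): (10, 7, -8), (-8, 9, 9), (9, 9, -8), (-8, 7, 10), (10, 13, -5), (-5, 17, 4), (4, 15, -9), (-9, 3, 10), (10, 17, -2), (-2, 19, 1), … (6 more)
river cycle of g (length 16): (-8, 9, 9), (9, 9, -8), (-8, 7, 10), (10, 13, -5), (-5, 17, 4), (4, 15, -9), (-9, 3, 10), (10, 17, -2), (-2, 19, 1), (1, 19, -2), … (6 more)
cycles coincide ⇒ equivalent

yes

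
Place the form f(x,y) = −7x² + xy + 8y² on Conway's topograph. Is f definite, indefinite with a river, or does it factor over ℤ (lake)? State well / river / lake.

D = b²−4ac = 1² − 4·(-7)·8 = 225
D = 15² is a perfect square ⇒ form factors over ℤ ⇒ lakes

lake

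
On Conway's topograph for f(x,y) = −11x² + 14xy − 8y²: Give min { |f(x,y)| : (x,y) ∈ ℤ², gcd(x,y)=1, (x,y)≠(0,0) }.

translate: b→8 (≡-14 mod 22), so (11,-14,8)→(11,8,5)
flip: (11,8,5)→(5,-8,11)
translate: b→2 (≡-8 mod 10), so (5,-8,11)→(5,2,8)
reduced (well bottom): (5,2,8) with a≤c, −a<b≤a
well minimum |f| = |-5| = 5 (negative-definite)

5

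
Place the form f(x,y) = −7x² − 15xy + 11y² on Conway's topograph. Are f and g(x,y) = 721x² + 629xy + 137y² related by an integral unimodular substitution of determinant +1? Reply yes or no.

D₁ = 533, D₂ = 533
river cycle of f (length 10): (11, 15, -7), (-7, 13, 13), (13, 13, -7), (-7, 15, 11), (11, 7, -11), (-11, 15, 7), (7, 13, -13), (-13, 13, 7), (7, 15, -11), (-11, 7, 11)
river cycle of g (length 10): (11, 15, -7), (-7, 13, 13), (13, 13, -7), (-7, 15, 11), (11, 7, -11), (-11, 15, 7), (7, 13, -13), (-13, 13, 7), (7, 15, -11), (-11, 7, 11)
cycles coincide ⇒ equivalent

yes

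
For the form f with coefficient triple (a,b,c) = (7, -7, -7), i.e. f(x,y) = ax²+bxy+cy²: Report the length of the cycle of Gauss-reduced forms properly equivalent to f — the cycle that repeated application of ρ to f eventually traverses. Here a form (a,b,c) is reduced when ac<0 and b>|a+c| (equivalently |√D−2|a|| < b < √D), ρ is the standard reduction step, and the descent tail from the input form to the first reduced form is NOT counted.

D = 245, ⌊√D⌋ = 15
descent: ρ → (-7,7,7)  [lands on river]
river: ρ → (7,7,-7)
ρ-cycle length = 2 (tail of 1 descent step not counted)

2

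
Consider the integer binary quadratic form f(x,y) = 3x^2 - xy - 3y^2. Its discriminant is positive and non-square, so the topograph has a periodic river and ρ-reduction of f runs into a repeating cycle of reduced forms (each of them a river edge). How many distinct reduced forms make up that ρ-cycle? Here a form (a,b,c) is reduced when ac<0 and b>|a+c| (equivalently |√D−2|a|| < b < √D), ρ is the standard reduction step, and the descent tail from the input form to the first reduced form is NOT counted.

D = 37, ⌊√D⌋ = 6
descent: ρ → (-3,1,3)  [lands on river]
river: ρ → (3,5,-1)
river: ρ → (-1,5,3)
river: ρ → (3,1,-3)
river: ρ → (-3,5,1)
river: ρ → (1,5,-3)
ρ-cycle length = 6 (tail of 1 descent step not counted)

6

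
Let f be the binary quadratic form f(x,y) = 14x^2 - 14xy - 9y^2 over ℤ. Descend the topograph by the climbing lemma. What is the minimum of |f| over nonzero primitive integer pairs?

descent: ρ → (-9,14,14)  [lands on river]
river: ρ → (14,14,-9)
river: ρ → (-9,22,6)
river: ρ → (6,26,-1)
river: ρ → (-1,26,6)
river: ρ → (6,22,-9)
closes: descent 1, river 6
min |a| on river = 1

1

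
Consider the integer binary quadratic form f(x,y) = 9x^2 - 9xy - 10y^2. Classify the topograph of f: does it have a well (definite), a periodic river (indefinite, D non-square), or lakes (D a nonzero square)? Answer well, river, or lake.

D = b²−4ac = (-9)² − 4·9·(-10) = 441
D = 21² is a perfect square ⇒ form factors over ℤ ⇒ lakes

lake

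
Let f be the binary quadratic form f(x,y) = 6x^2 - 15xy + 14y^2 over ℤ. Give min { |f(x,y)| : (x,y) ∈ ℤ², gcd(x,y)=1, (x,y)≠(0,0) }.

translate: b→-3 (≡-15 mod 12), so (6,-15,14)→(6,-3,5)
flip: (6,-3,5)→(5,3,6)
reduced (well bottom): (5,3,6) with a≤c, −a<b≤a
well minimum = a = 5

5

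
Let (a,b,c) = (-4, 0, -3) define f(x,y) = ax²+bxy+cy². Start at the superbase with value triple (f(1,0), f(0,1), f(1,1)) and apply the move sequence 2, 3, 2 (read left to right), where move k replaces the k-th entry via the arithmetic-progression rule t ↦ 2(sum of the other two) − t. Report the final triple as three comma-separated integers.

start (-4,-3,-7) = (f(1,0),f(0,1),f(1,1))
replace slot 2: 2·((-4)+(-7)) − (-3) = -19 → (-4,-19,-7)
replace slot 3: 2·((-4)+(-19)) − (-7) = -39 → (-4,-19,-39)
replace slot 2: 2·((-4)+(-39)) − (-19) = -67 → (-4,-67,-39)

-4,-67,-39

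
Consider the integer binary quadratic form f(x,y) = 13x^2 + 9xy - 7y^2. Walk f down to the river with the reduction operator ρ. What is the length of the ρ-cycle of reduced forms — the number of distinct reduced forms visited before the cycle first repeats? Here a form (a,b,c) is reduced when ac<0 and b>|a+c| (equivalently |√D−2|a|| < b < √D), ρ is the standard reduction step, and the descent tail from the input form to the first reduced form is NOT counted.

D = 445, ⌊√D⌋ = 21
river: ρ → (-7,19,3)
river: ρ → (3,17,-13)
river: ρ → (-13,9,7)
river: ρ → (7,19,-3)
river: ρ → (-3,17,13)
river: ρ → (13,9,-7)
ρ-cycle length = 6 (tail of 0 descent steps not counted)

6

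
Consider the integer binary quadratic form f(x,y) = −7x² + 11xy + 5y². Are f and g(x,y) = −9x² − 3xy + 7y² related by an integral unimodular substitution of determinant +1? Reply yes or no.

D₁ = 261, D₂ = 261
river cycle of f (length 8): (5, 9, -9), (-9, 9, 5), (5, 11, -7), (-7, 3, 9), (9, 15, -1), (-1, 15, 9), (9, 3, -7), (-7, 11, 5)
river cycle of g (length 8): (7, 3, -9), (-9, 15, 1), (1, 15, -9), (-9, 3, 7), (7, 11, -5), (-5, 9, 9), (9, 9, -5), (-5, 11, 7)
cycles differ ⇒ inequivalent

no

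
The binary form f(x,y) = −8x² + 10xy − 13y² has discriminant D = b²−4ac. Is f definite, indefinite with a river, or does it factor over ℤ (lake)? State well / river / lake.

D = b²−4ac = 10² − 4·(-8)·(-13) = -316
D < 0 ⇒ definite ⇒ every region one sign ⇒ single well

well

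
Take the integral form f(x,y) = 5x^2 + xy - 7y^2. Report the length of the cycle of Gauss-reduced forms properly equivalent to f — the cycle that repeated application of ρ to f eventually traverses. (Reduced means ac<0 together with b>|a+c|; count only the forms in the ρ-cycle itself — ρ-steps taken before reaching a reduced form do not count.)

D = 141, ⌊√D⌋ = 11
descent: ρ → (-7,-1,5)
descent: ρ → (5,11,-1)  [lands on river]
river: ρ → (-1,11,5)
river: ρ → (5,9,-3)
river: ρ → (-3,9,5)
ρ-cycle length = 4 (tail of 2 descent steps not counted)

4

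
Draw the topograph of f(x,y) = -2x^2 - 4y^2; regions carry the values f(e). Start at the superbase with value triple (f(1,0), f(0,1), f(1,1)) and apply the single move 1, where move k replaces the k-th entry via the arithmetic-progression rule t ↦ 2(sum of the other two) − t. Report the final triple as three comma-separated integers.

start (-2,-4,-6) = (f(1,0),f(0,1),f(1,1))
replace slot 1: 2·((-4)+(-6)) − (-2) = -18 → (-18,-4,-6)

-18,-4,-6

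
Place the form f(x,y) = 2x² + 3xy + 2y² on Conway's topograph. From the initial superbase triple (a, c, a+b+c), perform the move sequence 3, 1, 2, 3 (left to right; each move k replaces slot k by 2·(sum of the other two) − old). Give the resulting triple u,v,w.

start (2,2,7) = (f(1,0),f(0,1),f(1,1))
replace slot 3: 2·(2+2) − 7 = 1 → (2,2,1)
replace slot 1: 2·(2+1) − 2 = 4 → (4,2,1)
replace slot 2: 2·(4+1) − 2 = 8 → (4,8,1)
replace slot 3: 2·(4+8) − 1 = 23 → (4,8,23)

4,8,23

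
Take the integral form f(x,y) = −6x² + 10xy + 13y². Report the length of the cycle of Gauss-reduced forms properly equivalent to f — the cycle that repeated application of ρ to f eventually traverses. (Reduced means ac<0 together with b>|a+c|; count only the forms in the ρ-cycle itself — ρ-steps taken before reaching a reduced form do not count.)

D = 412, ⌊√D⌋ = 20
river: ρ → (13,16,-3)
river: ρ → (-3,20,1)
river: ρ → (1,20,-3)
river: ρ → (-3,16,13)
river: ρ → (13,10,-6)
river: ρ → (-6,14,9)
river: ρ → (9,4,-11)
river: ρ → (-11,18,2)
river: ρ → (2,18,-11)
river: ρ → (-11,4,9)
river: ρ → (9,14,-6)
river: ρ → (-6,10,13)
ρ-cycle length = 12 (tail of 0 descent steps not counted)

12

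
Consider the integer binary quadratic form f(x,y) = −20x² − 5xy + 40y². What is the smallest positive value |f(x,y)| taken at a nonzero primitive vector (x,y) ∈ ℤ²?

descent: ρ → (40,5,-20)
descent: ρ → (-20,35,25)  [lands on river]
river: ρ → (25,15,-30)
river: ρ → (-30,45,10)
river: ρ → (10,55,-5)
river: ρ → (-5,55,10)
river: ρ → (10,45,-30)
river: ρ → (-30,15,25)
river: ρ → (25,35,-20)
river: ρ → (-20,45,15)
river: ρ → (15,45,-20)
closes: descent 2, river 10
min |a| on river = 5

5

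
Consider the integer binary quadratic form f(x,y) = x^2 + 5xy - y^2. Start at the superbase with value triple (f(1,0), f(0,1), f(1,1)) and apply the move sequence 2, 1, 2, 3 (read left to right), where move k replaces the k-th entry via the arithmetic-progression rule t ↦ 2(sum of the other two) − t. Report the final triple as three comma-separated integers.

start (1,-1,5) = (f(1,0),f(0,1),f(1,1))
replace slot 2: 2·(1+5) − (-1) = 13 → (1,13,5)
replace slot 1: 2·(13+5) − 1 = 35 → (35,13,5)
replace slot 2: 2·(35+5) − 13 = 67 → (35,67,5)
replace slot 3: 2·(35+67) − 5 = 199 → (35,67,199)

35,67,199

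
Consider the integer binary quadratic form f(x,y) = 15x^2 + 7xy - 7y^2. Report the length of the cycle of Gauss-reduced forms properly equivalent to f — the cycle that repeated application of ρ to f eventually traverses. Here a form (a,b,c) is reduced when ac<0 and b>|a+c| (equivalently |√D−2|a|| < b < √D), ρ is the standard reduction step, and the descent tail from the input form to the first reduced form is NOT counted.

D = 469, ⌊√D⌋ = 21
descent: ρ → (-7,21,1)  [lands on river]
river: ρ → (1,21,-7)
ρ-cycle length = 2 (tail of 1 descent step not counted)

2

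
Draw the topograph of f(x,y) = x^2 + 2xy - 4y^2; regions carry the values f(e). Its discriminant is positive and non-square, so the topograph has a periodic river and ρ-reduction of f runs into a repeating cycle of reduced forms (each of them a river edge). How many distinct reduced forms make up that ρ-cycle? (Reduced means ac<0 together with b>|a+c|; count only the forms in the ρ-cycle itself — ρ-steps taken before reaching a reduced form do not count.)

D = 20, ⌊√D⌋ = 4
descent: ρ → (-4,-2,1)
descent: ρ → (1,4,-1)  [lands on river]
river: ρ → (-1,4,1)
ρ-cycle length = 2 (tail of 2 descent steps not counted)

2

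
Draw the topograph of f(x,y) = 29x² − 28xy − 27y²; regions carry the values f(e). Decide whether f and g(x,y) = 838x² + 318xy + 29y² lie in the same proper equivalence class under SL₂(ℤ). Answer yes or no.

D₁ = 3916, D₂ = 3916
river cycle of f (length 14): (-27, 28, 29), (29, 30, -26), (-26, 22, 33), (33, 44, -15), (-15, 46, 30), (30, 14, -31), (-31, 48, 13), (13, 56, -15), (-15, 34, 46), (46, 58, -3), … (4 more)
river cycle of g (length 14): (29, 30, -26), (-26, 22, 33), (33, 44, -15), (-15, 46, 30), (30, 14, -31), (-31, 48, 13), (13, 56, -15), (-15, 34, 46), (46, 58, -3), (-3, 62, 6), … (4 more)
cycles coincide ⇒ equivalent

yes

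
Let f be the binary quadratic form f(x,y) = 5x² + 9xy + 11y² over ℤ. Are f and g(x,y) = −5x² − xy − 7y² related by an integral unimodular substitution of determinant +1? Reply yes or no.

D₁ = -139, D₂ = -139
f: translate: b→-1 (≡9 mod 10), so (5,9,11)→(5,-1,7)
f: reduced (well bottom): (5,-1,7) with a≤c, −a<b≤a
g is negative-definite; reduce −g:
−g: reduced (well bottom): (5,1,7) with a≤c, −a<b≤a
flip sign back: reduced form of g is (-5,-1,-7)
reduced forms (5, -1, 7) vs (-5, -1, -7) ⇒ inequivalent

no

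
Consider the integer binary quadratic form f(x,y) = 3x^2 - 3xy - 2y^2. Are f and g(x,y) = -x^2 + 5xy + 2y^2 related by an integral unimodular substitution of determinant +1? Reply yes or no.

D₁ = 33, D₂ = 33
river cycle of f (length 4): (-2, 3, 3), (3, 3, -2), (-2, 5, 1), (1, 5, -2)
river cycle of g (length 4): (2, 3, -3), (-3, 3, 2), (2, 5, -1), (-1, 5, 2)
cycles differ ⇒ inequivalent

no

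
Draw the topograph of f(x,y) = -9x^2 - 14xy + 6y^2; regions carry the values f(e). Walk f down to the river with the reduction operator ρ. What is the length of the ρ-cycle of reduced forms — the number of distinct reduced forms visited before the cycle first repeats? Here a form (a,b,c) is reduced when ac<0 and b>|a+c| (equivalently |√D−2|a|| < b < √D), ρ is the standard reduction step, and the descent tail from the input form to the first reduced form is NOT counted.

D = 412, ⌊√D⌋ = 20
descent: ρ → (6,14,-9)  [lands on river]
river: ρ → (-9,4,11)
river: ρ → (11,18,-2)
river: ρ → (-2,18,11)
river: ρ → (11,4,-9)
river: ρ → (-9,14,6)
river: ρ → (6,10,-13)
river: ρ → (-13,16,3)
river: ρ → (3,20,-1)
river: ρ → (-1,20,3)
river: ρ → (3,16,-13)
river: ρ → (-13,10,6)
ρ-cycle length = 12 (tail of 1 descent step not counted)

12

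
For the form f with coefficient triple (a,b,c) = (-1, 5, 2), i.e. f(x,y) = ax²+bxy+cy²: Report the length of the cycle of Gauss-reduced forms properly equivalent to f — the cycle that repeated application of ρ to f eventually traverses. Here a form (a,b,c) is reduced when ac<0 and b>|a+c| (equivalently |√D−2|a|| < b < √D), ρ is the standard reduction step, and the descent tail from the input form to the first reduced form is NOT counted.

D = 33, ⌊√D⌋ = 5
river: ρ → (2,3,-3)
river: ρ → (-3,3,2)
river: ρ → (2,5,-1)
river: ρ → (-1,5,2)
ρ-cycle length = 4 (tail of 0 descent steps not counted)

4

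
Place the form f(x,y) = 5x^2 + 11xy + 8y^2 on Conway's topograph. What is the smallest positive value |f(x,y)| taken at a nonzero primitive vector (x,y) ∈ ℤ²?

translate: b→1 (≡11 mod 10), so (5,11,8)→(5,1,2)
flip: (5,1,2)→(2,-1,5)
reduced (well bottom): (2,-1,5) with a≤c, −a<b≤a
well minimum = a = 2

2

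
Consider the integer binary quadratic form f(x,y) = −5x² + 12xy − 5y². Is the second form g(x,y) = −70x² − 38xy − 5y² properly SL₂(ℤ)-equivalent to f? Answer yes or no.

D₁ = 44, D₂ = 44
river cycle of f (length 2): (2, 6, -1), (-1, 6, 2)
river cycle of g (length 2): (2, 6, -1), (-1, 6, 2)
cycles coincide ⇒ equivalent

yes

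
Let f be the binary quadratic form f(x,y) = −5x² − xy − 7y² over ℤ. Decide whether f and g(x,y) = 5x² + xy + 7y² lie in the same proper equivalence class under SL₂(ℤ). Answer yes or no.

D₁ = -139, D₂ = -139
f is negative-definite; reduce −f:
−f: reduced (well bottom): (5,1,7) with a≤c, −a<b≤a
flip sign back: reduced form of f is (-5,-1,-7)
g: reduced (well bottom): (5,1,7) with a≤c, −a<b≤a
reduced forms (-5, -1, -7) vs (5, 1, 7) ⇒ inequivalent

no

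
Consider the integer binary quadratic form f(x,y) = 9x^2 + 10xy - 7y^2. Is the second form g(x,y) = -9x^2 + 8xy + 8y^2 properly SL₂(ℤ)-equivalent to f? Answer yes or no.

D₁ = 352, D₂ = 352
river cycle of f (length 6): (-7, 18, 1), (1, 18, -7), (-7, 10, 9), (9, 8, -8), (-8, 8, 9), (9, 10, -7)
river cycle of g (length 6): (8, 8, -9), (-9, 10, 7), (7, 18, -1), (-1, 18, 7), (7, 10, -9), (-9, 8, 8)
cycles differ ⇒ inequivalent

no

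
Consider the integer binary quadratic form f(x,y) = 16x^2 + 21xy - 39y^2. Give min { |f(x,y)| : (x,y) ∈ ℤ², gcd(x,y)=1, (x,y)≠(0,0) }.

descent: ρ → (-39,-21,16)
descent: ρ → (16,53,-2)  [lands on river]
river: ρ → (-2,51,42)
river: ρ → (42,33,-11)
river: ρ → (-11,33,42)
river: ρ → (42,51,-2)
river: ρ → (-2,53,16)
river: ρ → (16,43,-17)
river: ρ → (-17,25,34)
river: ρ → (34,43,-8)
river: ρ → (-8,53,4)
river: ρ → (4,51,-21)
river: ρ → (-21,33,22)
river: ρ → (22,11,-32)
river: ρ → (-32,53,1)
river: ρ → (1,53,-32)
river: ρ → (-32,11,22)
river: ρ → (22,33,-21)
river: ρ → (-21,51,4)
river: ρ → (4,53,-8)
river: ρ → (-8,43,34)
river: ρ → (34,25,-17)
river: ρ → (-17,43,16)
closes: descent 2, river 22
min |a| on river = 1

1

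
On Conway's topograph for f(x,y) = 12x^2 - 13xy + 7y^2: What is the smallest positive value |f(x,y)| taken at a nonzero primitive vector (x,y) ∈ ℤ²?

translate: b→11 (≡-13 mod 24), so (12,-13,7)→(12,11,6)
flip: (12,11,6)→(6,-11,12)
translate: b→1 (≡-11 mod 12), so (6,-11,12)→(6,1,7)
reduced (well bottom): (6,1,7) with a≤c, −a<b≤a
well minimum = a = 6

6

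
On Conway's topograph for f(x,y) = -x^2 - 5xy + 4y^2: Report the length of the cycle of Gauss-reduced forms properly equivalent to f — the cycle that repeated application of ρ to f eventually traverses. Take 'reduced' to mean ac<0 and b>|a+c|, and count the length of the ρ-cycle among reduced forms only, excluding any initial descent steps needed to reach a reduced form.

D = 41, ⌊√D⌋ = 6
descent: ρ → (4,5,-1)  [lands on river]
river: ρ → (-1,5,4)
river: ρ → (4,3,-2)
river: ρ → (-2,5,2)
river: ρ → (2,3,-4)
river: ρ → (-4,5,1)
river: ρ → (1,5,-4)
river: ρ → (-4,3,2)
river: ρ → (2,5,-2)
river: ρ → (-2,3,4)
ρ-cycle length = 10 (tail of 1 descent step not counted)

10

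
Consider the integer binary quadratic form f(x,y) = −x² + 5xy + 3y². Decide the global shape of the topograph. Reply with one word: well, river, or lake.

D = b²−4ac = 5² − 4·(-1)·3 = 37
D > 0 non-square ⇒ indefinite ⇒ periodic river

river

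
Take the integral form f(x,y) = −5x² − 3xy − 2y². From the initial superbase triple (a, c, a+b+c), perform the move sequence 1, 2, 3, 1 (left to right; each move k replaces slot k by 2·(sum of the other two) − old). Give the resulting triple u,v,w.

start (-5,-2,-10) = (f(1,0),f(0,1),f(1,1))
replace slot 1: 2·((-2)+(-10)) − (-5) = -19 → (-19,-2,-10)
replace slot 2: 2·((-19)+(-10)) − (-2) = -56 → (-19,-56,-10)
replace slot 3: 2·((-19)+(-56)) − (-10) = -140 → (-19,-56,-140)
replace slot 1: 2·((-56)+(-140)) − (-19) = -373 → (-373,-56,-140)

-373,-56,-140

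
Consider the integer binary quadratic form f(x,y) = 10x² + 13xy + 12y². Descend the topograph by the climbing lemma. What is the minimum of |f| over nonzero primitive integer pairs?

translate: b→-7 (≡13 mod 20), so (10,13,12)→(10,-7,9)
flip: (10,-7,9)→(9,7,10)
reduced (well bottom): (9,7,10) with a≤c, −a<b≤a
well minimum = a = 9

9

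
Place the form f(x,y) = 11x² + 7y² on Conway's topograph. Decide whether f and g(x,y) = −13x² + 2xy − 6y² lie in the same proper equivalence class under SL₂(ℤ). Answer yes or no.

D₁ = -308, D₂ = -308
f: flip: (11,0,7)→(7,0,11)
f: reduced (well bottom): (7,0,11) with a≤c, −a<b≤a
g is negative-definite; reduce −g:
−g: flip: (13,-2,6)→(6,2,13)
−g: reduced (well bottom): (6,2,13) with a≤c, −a<b≤a
flip sign back: reduced form of g is (-6,-2,-13)
reduced forms (7, 0, 11) vs (-6, -2, -13) ⇒ inequivalent

no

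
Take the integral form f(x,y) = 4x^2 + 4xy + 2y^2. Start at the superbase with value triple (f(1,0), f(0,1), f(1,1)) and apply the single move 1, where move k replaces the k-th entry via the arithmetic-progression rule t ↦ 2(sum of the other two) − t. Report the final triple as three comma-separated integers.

start (4,2,10) = (f(1,0),f(0,1),f(1,1))
replace slot 1: 2·(2+10) − 4 = 20 → (20,2,10)

20,2,10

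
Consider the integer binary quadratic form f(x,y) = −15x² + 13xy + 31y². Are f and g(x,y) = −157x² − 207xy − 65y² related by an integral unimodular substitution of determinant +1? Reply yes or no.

D₁ = 2029, D₂ = 2029
river cycle of f (length 6): (-15, 43, 3), (3, 41, -29), (-29, 17, 15), (15, 43, -3), (-3, 41, 29), (29, 17, -15)
river cycle of g (length 6): (-3, 41, 29), (29, 17, -15), (-15, 43, 3), (3, 41, -29), (-29, 17, 15), (15, 43, -3)
cycles coincide ⇒ equivalent

yes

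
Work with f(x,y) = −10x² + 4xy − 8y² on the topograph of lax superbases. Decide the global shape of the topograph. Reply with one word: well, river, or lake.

D = b²−4ac = 4² − 4·(-10)·(-8) = -304
D < 0 ⇒ definite ⇒ every region one sign ⇒ single well

well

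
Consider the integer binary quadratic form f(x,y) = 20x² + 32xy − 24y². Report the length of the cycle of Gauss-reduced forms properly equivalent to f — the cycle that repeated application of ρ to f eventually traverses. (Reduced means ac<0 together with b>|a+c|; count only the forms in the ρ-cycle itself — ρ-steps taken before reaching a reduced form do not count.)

D = 2944, ⌊√D⌋ = 54
river: ρ → (-24,16,28)
river: ρ → (28,40,-12)
river: ρ → (-12,32,40)
river: ρ → (40,48,-4)
river: ρ → (-4,48,40)
river: ρ → (40,32,-12)
river: ρ → (-12,40,28)
river: ρ → (28,16,-24)
river: ρ → (-24,32,20)
river: ρ → (20,48,-8)
river: ρ → (-8,48,20)
river: ρ → (20,32,-24)
ρ-cycle length = 12 (tail of 0 descent steps not counted)

12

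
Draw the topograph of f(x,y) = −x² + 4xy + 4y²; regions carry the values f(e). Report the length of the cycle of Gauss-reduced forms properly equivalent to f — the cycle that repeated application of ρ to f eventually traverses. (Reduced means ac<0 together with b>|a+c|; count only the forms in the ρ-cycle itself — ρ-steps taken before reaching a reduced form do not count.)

D = 32, ⌊√D⌋ = 5
river: ρ → (4,4,-1)
river: ρ → (-1,4,4)
ρ-cycle length = 2 (tail of 0 descent steps not counted)

2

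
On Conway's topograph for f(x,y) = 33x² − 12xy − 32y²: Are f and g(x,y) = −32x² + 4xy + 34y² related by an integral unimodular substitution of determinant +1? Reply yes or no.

D₁ = 4368, D₂ = 4368
river cycle of f (length 8): (-32, 12, 33), (33, 54, -11), (-11, 56, 28), (28, 56, -11), (-11, 54, 33), (33, 12, -32), (-32, 52, 13), (13, 52, -32)
river cycle of g (length 6): (34, 64, -2), (-2, 64, 34), (34, 4, -32), (-32, 60, 6), (6, 60, -32), (-32, 4, 34)
cycles differ ⇒ inequivalent

no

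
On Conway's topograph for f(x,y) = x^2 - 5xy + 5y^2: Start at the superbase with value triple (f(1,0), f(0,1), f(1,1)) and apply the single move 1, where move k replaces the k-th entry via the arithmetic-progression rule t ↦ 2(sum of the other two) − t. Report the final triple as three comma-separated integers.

start (1,5,1) = (f(1,0),f(0,1),f(1,1))
replace slot 1: 2·(5+1) − 1 = 11 → (11,5,1)

11,5,1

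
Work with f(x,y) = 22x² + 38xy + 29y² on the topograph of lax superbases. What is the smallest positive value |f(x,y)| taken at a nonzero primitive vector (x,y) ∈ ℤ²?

translate: b→-6 (≡38 mod 44), so (22,38,29)→(22,-6,13)
flip: (22,-6,13)→(13,6,22)
reduced (well bottom): (13,6,22) with a≤c, −a<b≤a
well minimum = a = 13

13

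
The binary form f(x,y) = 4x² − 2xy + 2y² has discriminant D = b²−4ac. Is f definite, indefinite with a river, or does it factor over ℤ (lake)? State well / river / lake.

D = b²−4ac = (-2)² − 4·4·2 = -28
D < 0 ⇒ definite ⇒ every region one sign ⇒ single well

well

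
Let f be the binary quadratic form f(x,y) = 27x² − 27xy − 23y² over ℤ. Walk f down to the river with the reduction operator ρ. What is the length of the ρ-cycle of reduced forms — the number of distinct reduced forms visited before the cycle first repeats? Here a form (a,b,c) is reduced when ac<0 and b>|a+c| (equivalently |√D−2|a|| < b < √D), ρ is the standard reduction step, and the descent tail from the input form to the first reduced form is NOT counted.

D = 3213, ⌊√D⌋ = 56
descent: ρ → (-23,27,27)  [lands on river]
river: ρ → (27,27,-23)
river: ρ → (-23,19,31)
river: ρ → (31,43,-11)
river: ρ → (-11,45,27)
river: ρ → (27,9,-29)
river: ρ → (-29,49,7)
river: ρ → (7,49,-29)
river: ρ → (-29,9,27)
river: ρ → (27,45,-11)
river: ρ → (-11,43,31)
river: ρ → (31,19,-23)
ρ-cycle length = 12 (tail of 1 descent step not counted)

12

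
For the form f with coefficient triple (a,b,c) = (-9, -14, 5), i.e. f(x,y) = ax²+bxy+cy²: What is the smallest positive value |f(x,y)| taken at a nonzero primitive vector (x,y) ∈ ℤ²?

descent: ρ → (5,14,-9)  [lands on river]
river: ρ → (-9,4,10)
river: ρ → (10,16,-3)
river: ρ → (-3,14,15)
river: ρ → (15,16,-2)
river: ρ → (-2,16,15)
river: ρ → (15,14,-3)
river: ρ → (-3,16,10)
river: ρ → (10,4,-9)
river: ρ → (-9,14,5)
river: ρ → (5,16,-6)
river: ρ → (-6,8,13)
river: ρ → (13,18,-1)
river: ρ → (-1,18,13)
river: ρ → (13,8,-6)
river: ρ → (-6,16,5)
closes: descent 1, river 16
min |a| on river = 1

1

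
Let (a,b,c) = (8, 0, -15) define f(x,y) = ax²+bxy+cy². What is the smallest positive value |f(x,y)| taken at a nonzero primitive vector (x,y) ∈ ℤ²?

descent: ρ → (-15,0,8)
descent: ρ → (8,16,-7)  [lands on river]
river: ρ → (-7,12,12)
river: ρ → (12,12,-7)
river: ρ → (-7,16,8)
closes: descent 2, river 4
min |a| on river = 7

7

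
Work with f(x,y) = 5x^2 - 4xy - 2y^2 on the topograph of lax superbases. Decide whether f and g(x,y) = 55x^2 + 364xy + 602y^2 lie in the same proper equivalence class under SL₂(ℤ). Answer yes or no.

D₁ = 56, D₂ = 56
river cycle of f (length 4): (-2, 4, 5), (5, 6, -1), (-1, 6, 5), (5, 4, -2)
river cycle of g (length 4): (5, 6, -1), (-1, 6, 5), (5, 4, -2), (-2, 4, 5)
cycles coincide ⇒ equivalent

yes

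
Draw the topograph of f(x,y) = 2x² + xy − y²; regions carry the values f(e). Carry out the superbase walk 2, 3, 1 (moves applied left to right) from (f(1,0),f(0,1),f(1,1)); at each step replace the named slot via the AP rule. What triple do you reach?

start (2,-1,2) = (f(1,0),f(0,1),f(1,1))
replace slot 2: 2·(2+2) − (-1) = 9 → (2,9,2)
replace slot 3: 2·(2+9) − 2 = 20 → (2,9,20)
replace slot 1: 2·(9+20) − 2 = 56 → (56,9,20)

56,9,20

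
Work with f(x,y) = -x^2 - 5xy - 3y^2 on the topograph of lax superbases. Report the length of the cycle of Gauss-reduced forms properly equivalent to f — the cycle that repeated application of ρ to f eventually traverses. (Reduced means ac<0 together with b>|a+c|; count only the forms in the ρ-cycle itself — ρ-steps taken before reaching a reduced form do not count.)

D = 13, ⌊√D⌋ = 3
descent: ρ → (-3,-1,1)
descent: ρ → (1,3,-1)  [lands on river]
river: ρ → (-1,3,1)
ρ-cycle length = 2 (tail of 2 descent steps not counted)

2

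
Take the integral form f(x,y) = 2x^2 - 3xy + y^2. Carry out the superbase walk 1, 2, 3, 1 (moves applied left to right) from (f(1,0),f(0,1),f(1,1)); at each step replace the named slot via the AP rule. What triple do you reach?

start (2,1,0) = (f(1,0),f(0,1),f(1,1))
replace slot 1: 2·(1+0) − 2 = 0 → (0,1,0)
replace slot 2: 2·(0+0) − 1 = -1 → (0,-1,0)
replace slot 3: 2·(0+(-1)) − 0 = -2 → (0,-1,-2)
replace slot 1: 2·((-1)+(-2)) − 0 = -6 → (-6,-1,-2)

-6,-1,-2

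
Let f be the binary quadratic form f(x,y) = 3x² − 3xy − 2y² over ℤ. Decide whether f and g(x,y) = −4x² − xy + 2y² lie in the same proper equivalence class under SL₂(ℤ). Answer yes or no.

D₁ = 33, D₂ = 33
river cycle of f (length 4): (-2, 3, 3), (3, 3, -2), (-2, 5, 1), (1, 5, -2)
river cycle of g (length 4): (2, 5, -1), (-1, 5, 2), (2, 3, -3), (-3, 3, 2)
cycles differ ⇒ inequivalent

no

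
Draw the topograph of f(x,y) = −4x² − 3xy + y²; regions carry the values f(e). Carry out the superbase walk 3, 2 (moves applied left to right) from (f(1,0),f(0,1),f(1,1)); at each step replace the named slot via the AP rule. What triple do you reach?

start (-4,1,-6) = (f(1,0),f(0,1),f(1,1))
replace slot 3: 2·((-4)+1) − (-6) = 0 → (-4,1,0)
replace slot 2: 2·((-4)+0) − 1 = -9 → (-4,-9,0)

-4,-9,0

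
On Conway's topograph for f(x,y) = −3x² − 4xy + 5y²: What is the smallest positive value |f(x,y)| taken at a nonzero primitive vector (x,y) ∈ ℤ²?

descent: ρ → (5,4,-3)  [lands on river]
river: ρ → (-3,8,1)
river: ρ → (1,8,-3)
river: ρ → (-3,4,5)
river: ρ → (5,6,-2)
river: ρ → (-2,6,5)
closes: descent 1, river 6
min |a| on river = 1

1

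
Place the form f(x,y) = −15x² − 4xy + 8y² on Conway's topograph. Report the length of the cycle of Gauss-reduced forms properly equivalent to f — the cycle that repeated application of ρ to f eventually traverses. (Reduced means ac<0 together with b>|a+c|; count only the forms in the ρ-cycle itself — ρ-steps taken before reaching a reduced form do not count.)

D = 496, ⌊√D⌋ = 22
descent: ρ → (8,20,-3)  [lands on river]
river: ρ → (-3,22,1)
river: ρ → (1,22,-3)
river: ρ → (-3,20,8)
river: ρ → (8,12,-11)
river: ρ → (-11,10,9)
river: ρ → (9,8,-12)
river: ρ → (-12,16,5)
river: ρ → (5,14,-15)
river: ρ → (-15,16,4)
river: ρ → (4,16,-15)
river: ρ → (-15,14,5)
river: ρ → (5,16,-12)
river: ρ → (-12,8,9)
river: ρ → (9,10,-11)
river: ρ → (-11,12,8)
ρ-cycle length = 16 (tail of 1 descent step not counted)

16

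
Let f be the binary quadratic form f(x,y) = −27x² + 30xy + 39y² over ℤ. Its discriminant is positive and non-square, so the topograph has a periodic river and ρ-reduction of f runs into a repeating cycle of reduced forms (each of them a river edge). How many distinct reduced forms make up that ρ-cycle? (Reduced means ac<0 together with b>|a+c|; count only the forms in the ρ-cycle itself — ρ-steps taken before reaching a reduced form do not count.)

D = 5112, ⌊√D⌋ = 71
river: ρ → (39,48,-18)
river: ρ → (-18,60,21)
river: ρ → (21,66,-9)
river: ρ → (-9,60,42)
river: ρ → (42,24,-27)
river: ρ → (-27,30,39)
ρ-cycle length = 6 (tail of 0 descent steps not counted)

6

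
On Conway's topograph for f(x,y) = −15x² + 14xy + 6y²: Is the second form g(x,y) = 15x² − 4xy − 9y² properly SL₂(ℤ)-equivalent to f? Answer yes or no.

D₁ = 556, D₂ = 556
river cycle of f (length 18): (6, 22, -3), (-3, 20, 13), (13, 6, -10), (-10, 14, 9), (9, 22, -2), (-2, 22, 9), (9, 14, -10), (-10, 6, 13), (13, 20, -3), (-3, 22, 6), … (8 more)
river cycle of g (length 18): (-9, 22, 2), (2, 22, -9), (-9, 14, 10), (10, 6, -13), (-13, 20, 3), (3, 22, -6), (-6, 14, 15), (15, 16, -5), (-5, 14, 18), (18, 22, -1), … (8 more)
cycles differ ⇒ inequivalent

no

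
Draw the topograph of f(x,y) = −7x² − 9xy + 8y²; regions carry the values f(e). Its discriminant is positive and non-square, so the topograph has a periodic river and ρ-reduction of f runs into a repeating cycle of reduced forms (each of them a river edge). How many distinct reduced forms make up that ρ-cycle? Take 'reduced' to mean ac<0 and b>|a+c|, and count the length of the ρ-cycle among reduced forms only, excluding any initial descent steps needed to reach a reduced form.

D = 305, ⌊√D⌋ = 17
descent: ρ → (8,9,-7)  [lands on river]
river: ρ → (-7,5,10)
river: ρ → (10,15,-2)
river: ρ → (-2,17,2)
river: ρ → (2,15,-10)
river: ρ → (-10,5,7)
river: ρ → (7,9,-8)
river: ρ → (-8,7,8)
ρ-cycle length = 8 (tail of 1 descent step not counted)

8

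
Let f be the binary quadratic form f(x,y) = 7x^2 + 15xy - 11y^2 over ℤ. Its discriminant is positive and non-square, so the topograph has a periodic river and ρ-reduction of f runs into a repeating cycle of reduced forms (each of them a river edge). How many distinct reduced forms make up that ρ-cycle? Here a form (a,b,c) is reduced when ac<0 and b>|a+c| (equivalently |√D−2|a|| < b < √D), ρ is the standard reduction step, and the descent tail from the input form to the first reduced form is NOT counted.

D = 533, ⌊√D⌋ = 23
river: ρ → (-11,7,11)
river: ρ → (11,15,-7)
river: ρ → (-7,13,13)
river: ρ → (13,13,-7)
river: ρ → (-7,15,11)
river: ρ → (11,7,-11)
river: ρ → (-11,15,7)
river: ρ → (7,13,-13)
river: ρ → (-13,13,7)
river: ρ → (7,15,-11)
ρ-cycle length = 10 (tail of 0 descent steps not counted)

10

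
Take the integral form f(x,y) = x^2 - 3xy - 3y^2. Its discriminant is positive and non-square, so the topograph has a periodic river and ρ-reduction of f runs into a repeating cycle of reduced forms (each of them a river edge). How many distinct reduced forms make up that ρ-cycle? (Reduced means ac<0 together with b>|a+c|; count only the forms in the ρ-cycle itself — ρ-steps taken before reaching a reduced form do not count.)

D = 21, ⌊√D⌋ = 4
descent: ρ → (-3,3,1)  [lands on river]
river: ρ → (1,3,-3)
ρ-cycle length = 2 (tail of 1 descent step not counted)

2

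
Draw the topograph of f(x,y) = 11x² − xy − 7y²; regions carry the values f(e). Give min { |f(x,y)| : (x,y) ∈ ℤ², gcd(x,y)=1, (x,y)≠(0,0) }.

descent: ρ → (-7,15,3)  [lands on river]
river: ρ → (3,15,-7)
river: ρ → (-7,13,5)
river: ρ → (5,17,-1)
river: ρ → (-1,17,5)
river: ρ → (5,13,-7)
closes: descent 1, river 6
min |a| on river = 1

1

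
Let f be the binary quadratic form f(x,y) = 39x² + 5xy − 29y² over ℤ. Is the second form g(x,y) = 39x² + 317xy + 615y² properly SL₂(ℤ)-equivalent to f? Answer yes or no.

D₁ = 4549, D₂ = 4549
river cycle of f (length 50): (-29, 53, 15), (15, 67, -1), (-1, 67, 15), (15, 53, -29), (-29, 63, 5), (5, 67, -3), (-3, 65, 27), (27, 43, -25), (-25, 57, 13), (13, 47, -45), … (40 more)
river cycle of g (length 50): (-29, 53, 15), (15, 67, -1), (-1, 67, 15), (15, 53, -29), (-29, 63, 5), (5, 67, -3), (-3, 65, 27), (27, 43, -25), (-25, 57, 13), (13, 47, -45), … (40 more)
cycles coincide ⇒ equivalent

yes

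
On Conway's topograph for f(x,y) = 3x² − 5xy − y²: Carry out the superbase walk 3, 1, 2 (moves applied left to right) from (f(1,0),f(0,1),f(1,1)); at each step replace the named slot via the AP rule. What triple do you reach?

start (3,-1,-3) = (f(1,0),f(0,1),f(1,1))
replace slot 3: 2·(3+(-1)) − (-3) = 7 → (3,-1,7)
replace slot 1: 2·((-1)+7) − 3 = 9 → (9,-1,7)
replace slot 2: 2·(9+7) − (-1) = 33 → (9,33,7)

9,33,7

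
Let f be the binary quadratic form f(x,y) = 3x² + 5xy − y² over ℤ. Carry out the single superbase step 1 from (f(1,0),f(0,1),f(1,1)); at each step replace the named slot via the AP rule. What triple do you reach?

start (3,-1,7) = (f(1,0),f(0,1),f(1,1))
replace slot 1: 2·((-1)+7) − 3 = 9 → (9,-1,7)

9,-1,7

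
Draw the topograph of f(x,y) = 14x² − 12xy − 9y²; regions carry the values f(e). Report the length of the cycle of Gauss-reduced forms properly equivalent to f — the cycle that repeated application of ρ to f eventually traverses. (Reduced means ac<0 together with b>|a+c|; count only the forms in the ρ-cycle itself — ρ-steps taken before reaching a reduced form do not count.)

D = 648, ⌊√D⌋ = 25
descent: ρ → (-9,12,14)  [lands on river]
river: ρ → (14,16,-7)
river: ρ → (-7,12,18)
river: ρ → (18,24,-1)
river: ρ → (-1,24,18)
river: ρ → (18,12,-7)
river: ρ → (-7,16,14)
river: ρ → (14,12,-9)
river: ρ → (-9,24,2)
river: ρ → (2,24,-9)
ρ-cycle length = 10 (tail of 1 descent step not counted)

10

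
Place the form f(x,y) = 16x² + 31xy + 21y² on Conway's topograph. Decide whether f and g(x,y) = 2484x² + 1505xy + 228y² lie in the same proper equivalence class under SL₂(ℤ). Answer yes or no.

D₁ = -383, D₂ = -383
f: translate: b→-1 (≡31 mod 32), so (16,31,21)→(16,-1,6)
f: flip: (16,-1,6)→(6,1,16)
f: reduced (well bottom): (6,1,16) with a≤c, −a<b≤a
g: flip: (2484,1505,228)→(228,-1505,2484)
g: translate: b→-137 (≡-1505 mod 456), so (228,-1505,2484)→(228,-137,21)
g: flip: (228,-137,21)→(21,137,228)
g: translate: b→11 (≡137 mod 42), so (21,137,228)→(21,11,6)
g: flip: (21,11,6)→(6,-11,21)
g: translate: b→1 (≡-11 mod 12), so (6,-11,21)→(6,1,16)
g: reduced (well bottom): (6,1,16) with a≤c, −a<b≤a
reduced forms (6, 1, 16) vs (6, 1, 16) ⇒ equivalent

yes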